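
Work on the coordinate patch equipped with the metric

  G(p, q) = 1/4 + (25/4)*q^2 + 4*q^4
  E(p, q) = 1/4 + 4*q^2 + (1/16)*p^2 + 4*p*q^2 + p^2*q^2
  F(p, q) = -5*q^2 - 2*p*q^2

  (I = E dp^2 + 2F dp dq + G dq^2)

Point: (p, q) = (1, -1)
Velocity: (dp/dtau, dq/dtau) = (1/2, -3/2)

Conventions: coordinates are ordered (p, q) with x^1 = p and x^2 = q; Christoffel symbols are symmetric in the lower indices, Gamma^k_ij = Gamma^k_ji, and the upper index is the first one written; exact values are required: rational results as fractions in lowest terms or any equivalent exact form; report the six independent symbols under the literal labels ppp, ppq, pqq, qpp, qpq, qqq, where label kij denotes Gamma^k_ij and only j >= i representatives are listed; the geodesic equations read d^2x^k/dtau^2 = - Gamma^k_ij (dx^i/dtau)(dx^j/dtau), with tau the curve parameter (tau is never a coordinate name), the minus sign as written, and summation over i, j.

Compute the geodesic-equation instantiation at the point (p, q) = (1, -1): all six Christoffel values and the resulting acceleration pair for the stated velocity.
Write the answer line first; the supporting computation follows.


Answer: Gamma_ppp = 371/223, Gamma_ppq = -432/223, Gamma_pqq = 216/223, Gamma_qpp = 396/223, Gamma_qpq = -288/223, Gamma_qqq = -2221/3122; accelerations (d^2p/dtau^2, d^2q/dtau^2) = (-4907/892, -9747/12488)

E = 149/16, F = -7, G = 21/2 at the point
E_p = 49/8, E_q = -18, F_p = -2, F_q = 14, G_p = 0, G_q = -57/2
EG - F^2 = 1561/32;  g^inv = (32/1561) * [[21/2, 7], [7, 149/16]]
first-kind symbols [ij,l] = (1/2)(d_i g_jl + d_j g_il - d_l g_ij): [pp,p] = E_p/2 = 49/16, [pp,q] = F_p - E_q/2 = 7, [pq,p] = E_q/2 = -9, [pq,q] = G_p/2 = 0, [qq,p] = F_q - G_p/2 = 14, [qq,q] = G_q/2 = -57/4
Gamma^p_ij = (G*[ij,p] - F*[ij,q])/(EG - F^2), Gamma^q_ij = (E*[ij,q] - F*[ij,p])/(EG - F^2)
Gamma_ppp = 371/223, Gamma_ppq = -432/223, Gamma_pqq = 216/223, Gamma_qpp = 396/223, Gamma_qpq = -288/223, Gamma_qqq = -2221/3122
d^2p/dtau^2 = -(Gamma_ppp*(1/2)^2 + 2*Gamma_ppq*(1/2)*(-3/2) + Gamma_pqq*(-3/2)^2) = -4907/892
d^2q/dtau^2 = -(Gamma_qpp*(1/2)^2 + 2*Gamma_qpq*(1/2)*(-3/2) + Gamma_qqq*(-3/2)^2) = -9747/12488


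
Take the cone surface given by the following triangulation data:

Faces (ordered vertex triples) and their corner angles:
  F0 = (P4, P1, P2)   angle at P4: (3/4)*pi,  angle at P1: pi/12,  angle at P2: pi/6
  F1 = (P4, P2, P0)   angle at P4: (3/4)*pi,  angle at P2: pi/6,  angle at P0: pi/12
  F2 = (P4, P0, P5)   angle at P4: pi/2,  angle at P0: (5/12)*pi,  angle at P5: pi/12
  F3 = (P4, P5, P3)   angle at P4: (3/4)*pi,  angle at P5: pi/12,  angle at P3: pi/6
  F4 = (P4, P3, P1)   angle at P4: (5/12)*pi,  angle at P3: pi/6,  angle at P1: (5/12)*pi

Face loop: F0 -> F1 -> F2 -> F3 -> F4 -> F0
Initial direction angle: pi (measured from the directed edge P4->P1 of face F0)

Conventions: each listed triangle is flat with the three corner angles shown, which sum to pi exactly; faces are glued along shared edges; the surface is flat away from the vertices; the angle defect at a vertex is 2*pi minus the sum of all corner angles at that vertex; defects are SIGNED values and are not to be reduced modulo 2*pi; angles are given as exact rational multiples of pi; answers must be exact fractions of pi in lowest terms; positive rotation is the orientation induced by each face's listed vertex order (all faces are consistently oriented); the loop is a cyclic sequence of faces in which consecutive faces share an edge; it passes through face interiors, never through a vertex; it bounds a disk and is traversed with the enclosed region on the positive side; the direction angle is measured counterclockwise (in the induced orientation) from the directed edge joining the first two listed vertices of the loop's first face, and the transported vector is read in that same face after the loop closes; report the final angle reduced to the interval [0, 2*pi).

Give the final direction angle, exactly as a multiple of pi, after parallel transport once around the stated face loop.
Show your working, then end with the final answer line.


enclosed vertex P4: corner angles sum to (19/6)*pi, defect = 2*pi - (19/6)*pi = (-7/6)*pi
by Gauss-Bonnet the loop rotates the vector by the enclosed defect sum (positive orientation, mod 2*pi)
final angle = pi - (7/6)*pi = (11/6)*pi (mod 2*pi)

Answer: final direction angle = (11/6)*pi


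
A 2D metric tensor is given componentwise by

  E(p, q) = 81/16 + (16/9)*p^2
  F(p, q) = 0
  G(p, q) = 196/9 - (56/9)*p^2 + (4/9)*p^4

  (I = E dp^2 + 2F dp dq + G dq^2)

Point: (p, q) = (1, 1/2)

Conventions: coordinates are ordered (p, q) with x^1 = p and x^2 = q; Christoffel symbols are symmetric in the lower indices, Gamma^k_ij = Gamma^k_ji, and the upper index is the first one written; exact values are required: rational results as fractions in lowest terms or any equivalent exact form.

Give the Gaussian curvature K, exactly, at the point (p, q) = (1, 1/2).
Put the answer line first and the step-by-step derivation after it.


Answer: K = 34992/970225

E = 985/144, F = 0, G = 16, EG - F^2 = 985/9 at the point
E_p = 32/9, E_q = 0, F_p = 0, F_q = 0, G_p = -32/3, G_q = 0
E_qq = 0, F_pq = 0, G_pp = -64/9
Compute both Brioschi determinants and normalise by (EG - F^2)^2.
M1 = [[-E_qq/2 + F_pq - G_pp/2, E_p/2, F_p - E_q/2], [F_q - G_p/2, E, F], [G_q/2, F, G]] = [[32/9, 16/9, 0], [16/3, 985/144, 0], [0, 0, 16]]; det M1 = 19232/81
M2 = [[0, E_q/2, G_p/2], [E_q/2, E, F], [G_p/2, F, G]] = [[0, 0, -16/3], [0, 985/144, 0], [-16/3, 0, 16]]; det M2 = -15760/81
det M1 - det M2 = 432; K = 432 / (985/9)^2 = 34992/970225


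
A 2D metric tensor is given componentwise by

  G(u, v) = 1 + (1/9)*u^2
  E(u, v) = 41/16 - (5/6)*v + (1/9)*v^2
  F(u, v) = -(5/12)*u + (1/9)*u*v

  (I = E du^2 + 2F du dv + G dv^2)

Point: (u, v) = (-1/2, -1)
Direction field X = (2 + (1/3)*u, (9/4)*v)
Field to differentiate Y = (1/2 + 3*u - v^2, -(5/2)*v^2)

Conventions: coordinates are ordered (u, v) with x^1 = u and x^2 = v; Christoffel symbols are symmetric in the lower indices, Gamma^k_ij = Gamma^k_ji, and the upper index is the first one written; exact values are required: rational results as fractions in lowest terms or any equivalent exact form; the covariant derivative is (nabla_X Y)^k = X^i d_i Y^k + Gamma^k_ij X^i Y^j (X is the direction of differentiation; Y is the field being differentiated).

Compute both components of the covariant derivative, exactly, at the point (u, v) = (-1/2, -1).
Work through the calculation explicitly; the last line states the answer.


E = 505/144, F = 19/72, G = 37/36 at the point
E_u = 0, E_v = -19/18, F_u = -19/36, F_v = -1/18, G_u = -1/9, G_v = 0
EG - F^2 = 509/144;  g^inv = (144/509) * [[37/36, -19/72], [-19/72, 505/144]]
first-kind symbols [ij,l] = (1/2)(d_i g_jl + d_j g_il - d_l g_ij): [uu,u] = E_u/2 = 0, [uu,v] = F_u - E_v/2 = 0, [uv,u] = E_v/2 = -19/36, [uv,v] = G_u/2 = -1/18, [vv,u] = F_v - G_u/2 = 0, [vv,v] = G_v/2 = 0
Gamma^u_ij = (G*[ij,u] - F*[ij,v])/(EG - F^2), Gamma^v_ij = (E*[ij,v] - F*[ij,u])/(EG - F^2)
Gamma_uuu = 0, Gamma_uuv = -76/509, Gamma_uvv = 0, Gamma_vuu = 0, Gamma_vuv = -8/509, Gamma_vvv = 0
X = (11/6, -9/4), Y = (-2, -5/2) at the point

Answer: (nabla_X Y)^u = 1546/1527, (nabla_X Y)^v = -68707/6108


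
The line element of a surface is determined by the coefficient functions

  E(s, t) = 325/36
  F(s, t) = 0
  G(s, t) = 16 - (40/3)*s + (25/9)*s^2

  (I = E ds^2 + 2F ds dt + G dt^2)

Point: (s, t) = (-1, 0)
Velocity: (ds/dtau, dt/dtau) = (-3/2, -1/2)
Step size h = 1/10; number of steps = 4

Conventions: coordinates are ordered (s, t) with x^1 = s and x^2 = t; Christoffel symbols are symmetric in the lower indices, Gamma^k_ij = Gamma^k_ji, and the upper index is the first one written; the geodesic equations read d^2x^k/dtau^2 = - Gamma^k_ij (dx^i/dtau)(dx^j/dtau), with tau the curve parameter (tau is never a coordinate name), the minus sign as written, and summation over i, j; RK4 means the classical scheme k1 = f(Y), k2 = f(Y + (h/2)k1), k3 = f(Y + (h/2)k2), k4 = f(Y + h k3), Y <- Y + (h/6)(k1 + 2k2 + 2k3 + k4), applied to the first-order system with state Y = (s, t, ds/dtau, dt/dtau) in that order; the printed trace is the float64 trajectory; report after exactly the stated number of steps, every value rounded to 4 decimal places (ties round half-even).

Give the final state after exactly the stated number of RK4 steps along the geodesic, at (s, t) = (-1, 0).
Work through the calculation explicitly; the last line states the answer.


f(Y) = (ds/dtau, dt/dtau, -Gamma^s_ij Y'^i Y'^j, -Gamma^t_ij Y'^i Y'^j) with the Gammas evaluated at the stage position; h = 0.100000; intermediate values shown to 6 dp
step 0: s = -1.0000, t = 0.0000, ds/dtau = -1.5000, dt/dtau = -0.5000
step 1:
  k1: at (s, t) = (-1.000000, 0.000000), (ds/dtau, dt/dtau) = (-1.500000, -0.500000); Gamma_sss = 0.000000, Gamma_sst = 0.000000, Gamma_stt = 1.046154, Gamma_tss = 0.000000, Gamma_tst = -0.294118, Gamma_ttt = 0.000000; k1 = (-1.500000, -0.500000, -0.261538, 0.441176)
  k2: at (s, t) = (-1.075000, -0.025000), (ds/dtau, dt/dtau) = (-1.513077, -0.477941); Gamma_sss = 0.000000, Gamma_sst = 0.000000, Gamma_stt = 1.069231, Gamma_tss = 0.000000, Gamma_tst = -0.287770, Gamma_ttt = 0.000000; k2 = (-1.513077, -0.477941, -0.244242, 0.416208)
  k3: at (s, t) = (-1.075654, -0.023897), (ds/dtau, dt/dtau) = (-1.512212, -0.479190); Gamma_sss = 0.000000, Gamma_sst = 0.000000, Gamma_stt = 1.069432, Gamma_tss = 0.000000, Gamma_tst = -0.287716, Gamma_ttt = 0.000000; k3 = (-1.512212, -0.479190, -0.245566, 0.416978)
  k4: at (s, t) = (-1.151221, -0.047919), (ds/dtau, dt/dtau) = (-1.524557, -0.458302); Gamma_sss = 0.000000, Gamma_sst = 0.000000, Gamma_stt = 1.092683, Gamma_tss = 0.000000, Gamma_tst = -0.281593, Gamma_ttt = 0.000000; k4 = (-1.524557, -0.458302, -0.229508, 0.393503)
  Y <- Y + (h/6)(k1 + 2k2 + 2k3 + k4): s = -1.1513, t = -0.0479, ds/dtau = -1.5245, dt/dtau = -0.4583
step 2:
  k1: at (s, t) = (-1.151252, -0.047876), (ds/dtau, dt/dtau) = (-1.524511, -0.458316); Gamma_sss = 0.000000, Gamma_sst = 0.000000, Gamma_stt = 1.092693, Gamma_tss = 0.000000, Gamma_tst = -0.281591, Gamma_ttt = 0.000000; k1 = (-1.524511, -0.458316, -0.229524, 0.393499)
  k2: at (s, t) = (-1.227478, -0.070792), (ds/dtau, dt/dtau) = (-1.535987, -0.438641); Gamma_sss = 0.000000, Gamma_sst = 0.000000, Gamma_stt = 1.116147, Gamma_tss = 0.000000, Gamma_tst = -0.275674, Gamma_ttt = 0.000000; k2 = (-1.535987, -0.438641, -0.214753, 0.371468)
  k3: at (s, t) = (-1.228052, -0.069808), (ds/dtau, dt/dtau) = (-1.535249, -0.439742); Gamma_sss = 0.000000, Gamma_sst = 0.000000, Gamma_stt = 1.116324, Gamma_tss = 0.000000, Gamma_tst = -0.275630, Gamma_ttt = 0.000000; k3 = (-1.535249, -0.439742, -0.215867, 0.372163)
  k4: at (s, t) = (-1.304777, -0.091850), (ds/dtau, dt/dtau) = (-1.546098, -0.421099); Gamma_sss = 0.000000, Gamma_sst = 0.000000, Gamma_stt = 1.139931, Gamma_tss = 0.000000, Gamma_tst = -0.269922, Gamma_ttt = 0.000000; k4 = (-1.546098, -0.421099, -0.202138, 0.351471)
  Y <- Y + (h/6)(k1 + 2k2 + 2k3 + k4): s = -1.3048, t = -0.0918, ds/dtau = -1.5461, dt/dtau = -0.4211
step 3:
  k1: at (s, t) = (-1.304804, -0.091812), (ds/dtau, dt/dtau) = (-1.546059, -0.421112); Gamma_sss = 0.000000, Gamma_sst = 0.000000, Gamma_stt = 1.139940, Gamma_tss = 0.000000, Gamma_tst = -0.269920, Gamma_ttt = 0.000000; k1 = (-1.546059, -0.421112, -0.202151, 0.351470)
  k2: at (s, t) = (-1.382107, -0.112868), (ds/dtau, dt/dtau) = (-1.556167, -0.403538); Gamma_sss = 0.000000, Gamma_sst = 0.000000, Gamma_stt = 1.163725, Gamma_tss = 0.000000, Gamma_tst = -0.264403, Gamma_ttt = 0.000000; k2 = (-1.556167, -0.403538, -0.189505, 0.332076)
  k3: at (s, t) = (-1.382612, -0.111989), (ds/dtau, dt/dtau) = (-1.555535, -0.404508); Gamma_sss = 0.000000, Gamma_sst = 0.000000, Gamma_stt = 1.163881, Gamma_tss = 0.000000, Gamma_tst = -0.264368, Gamma_ttt = 0.000000; k3 = (-1.555535, -0.404508, -0.190442, 0.332694)
  k4: at (s, t) = (-1.460357, -0.132263), (ds/dtau, dt/dtau) = (-1.565104, -0.387842); Gamma_sss = 0.000000, Gamma_sst = 0.000000, Gamma_stt = 1.187802, Gamma_tss = 0.000000, Gamma_tst = -0.259043, Gamma_ttt = 0.000000; k4 = (-1.565104, -0.387842, -0.178671, 0.314486)
  Y <- Y + (h/6)(k1 + 2k2 + 2k3 + k4): s = -1.4604, t = -0.1322, ds/dtau = -1.5651, dt/dtau = -0.3879
step 4:
  k1: at (s, t) = (-1.460380, -0.132230), (ds/dtau, dt/dtau) = (-1.565071, -0.387854); Gamma_sss = 0.000000, Gamma_sst = 0.000000, Gamma_stt = 1.187809, Gamma_tss = 0.000000, Gamma_tst = -0.259042, Gamma_ttt = 0.000000; k1 = (-1.565071, -0.387854, -0.178683, 0.314486)
  k2: at (s, t) = (-1.538633, -0.151623), (ds/dtau, dt/dtau) = (-1.574005, -0.372129); Gamma_sss = 0.000000, Gamma_sst = 0.000000, Gamma_stt = 1.211887, Gamma_tss = 0.000000, Gamma_tst = -0.253895, Gamma_ttt = 0.000000; k2 = (-1.574005, -0.372129, -0.167822, 0.297430)
  k3: at (s, t) = (-1.539080, -0.150836), (ds/dtau, dt/dtau) = (-1.573462, -0.372982); Gamma_sss = 0.000000, Gamma_sst = 0.000000, Gamma_stt = 1.212025, Gamma_tss = 0.000000, Gamma_tst = -0.253866, Gamma_ttt = 0.000000; k3 = (-1.573462, -0.372982, -0.168612, 0.297975)
  k4: at (s, t) = (-1.617726, -0.169528), (ds/dtau, dt/dtau) = (-1.581933, -0.358056); Gamma_sss = 0.000000, Gamma_sst = 0.000000, Gamma_stt = 1.236223, Gamma_tss = 0.000000, Gamma_tst = -0.248897, Gamma_ttt = 0.000000; k4 = (-1.581933, -0.358056, -0.158489, 0.281961)
  Y <- Y + (h/6)(k1 + 2k2 + 2k3 + k4): s = -1.6177, t = -0.1695, ds/dtau = -1.5819, dt/dtau = -0.3581

Answer: s = -1.6177, t = -0.1695, ds/dtau = -1.5819, dt/dtau = -0.3581


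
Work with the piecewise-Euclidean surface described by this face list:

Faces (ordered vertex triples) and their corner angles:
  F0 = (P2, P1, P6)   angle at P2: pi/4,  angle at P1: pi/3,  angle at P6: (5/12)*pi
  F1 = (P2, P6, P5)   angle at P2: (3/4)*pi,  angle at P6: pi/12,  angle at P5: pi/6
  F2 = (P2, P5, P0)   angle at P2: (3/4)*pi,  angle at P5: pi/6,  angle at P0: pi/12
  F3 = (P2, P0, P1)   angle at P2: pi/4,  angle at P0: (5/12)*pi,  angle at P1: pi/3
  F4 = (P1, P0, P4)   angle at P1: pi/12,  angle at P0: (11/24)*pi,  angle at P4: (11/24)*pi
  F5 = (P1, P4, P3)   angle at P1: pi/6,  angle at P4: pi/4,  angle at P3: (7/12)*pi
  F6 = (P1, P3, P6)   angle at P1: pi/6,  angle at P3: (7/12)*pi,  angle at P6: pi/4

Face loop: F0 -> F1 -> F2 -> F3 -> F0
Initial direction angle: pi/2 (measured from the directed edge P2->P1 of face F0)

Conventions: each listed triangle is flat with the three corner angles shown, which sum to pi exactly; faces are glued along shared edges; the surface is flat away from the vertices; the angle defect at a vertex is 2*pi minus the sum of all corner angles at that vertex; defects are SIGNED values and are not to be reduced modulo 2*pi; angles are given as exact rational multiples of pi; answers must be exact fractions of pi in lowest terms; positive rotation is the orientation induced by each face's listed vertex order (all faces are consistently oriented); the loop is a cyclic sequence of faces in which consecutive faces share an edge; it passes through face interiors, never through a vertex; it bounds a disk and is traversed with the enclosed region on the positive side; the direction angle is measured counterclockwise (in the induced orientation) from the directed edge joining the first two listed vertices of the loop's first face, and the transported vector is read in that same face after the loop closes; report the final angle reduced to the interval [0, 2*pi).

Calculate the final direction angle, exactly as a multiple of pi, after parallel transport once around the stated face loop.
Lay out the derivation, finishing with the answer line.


enclosed vertex P2: corner angles sum to 2*pi, defect = 2*pi - 2*pi = 0
the rotation equals the total enclosed defect, so the final angle is initial + defects (mod 2*pi)
final angle = pi/2 + 0 = pi/2 (mod 2*pi)

Answer: final direction angle = pi/2


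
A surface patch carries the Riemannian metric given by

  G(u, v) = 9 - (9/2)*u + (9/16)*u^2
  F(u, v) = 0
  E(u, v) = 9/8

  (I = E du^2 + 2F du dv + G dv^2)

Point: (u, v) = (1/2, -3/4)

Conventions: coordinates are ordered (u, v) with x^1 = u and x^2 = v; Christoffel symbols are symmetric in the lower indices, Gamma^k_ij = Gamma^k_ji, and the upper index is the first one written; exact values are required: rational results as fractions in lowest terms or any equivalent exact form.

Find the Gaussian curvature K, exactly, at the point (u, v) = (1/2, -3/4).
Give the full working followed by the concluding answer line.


E = 9/8, F = 0, G = 441/64, EG - F^2 = 3969/512 at the point
E_u = 0, E_v = 0, F_u = 0, F_v = 0, G_u = -63/16, G_v = 0
E_vv = 0, F_uv = 0, G_uu = 9/8
Brioschi: K = (det M1 - det M2) / (EG - F^2)^2 with the standard first/second-derivative matrices M1, M2.
M1 = [[-E_vv/2 + F_uv - G_uu/2, E_u/2, F_u - E_v/2], [F_v - G_u/2, E, F], [G_v/2, F, G]] = [[-9/16, 0, 0], [63/32, 9/8, 0], [0, 0, 441/64]]; det M1 = -35721/8192
M2 = [[0, E_v/2, G_u/2], [E_v/2, E, F], [G_u/2, F, G]] = [[0, 0, -63/32], [0, 9/8, 0], [-63/32, 0, 441/64]]; det M2 = -35721/8192
det M1 - det M2 = 0; K = 0 / (3969/512)^2 = 0

Answer: K = 0


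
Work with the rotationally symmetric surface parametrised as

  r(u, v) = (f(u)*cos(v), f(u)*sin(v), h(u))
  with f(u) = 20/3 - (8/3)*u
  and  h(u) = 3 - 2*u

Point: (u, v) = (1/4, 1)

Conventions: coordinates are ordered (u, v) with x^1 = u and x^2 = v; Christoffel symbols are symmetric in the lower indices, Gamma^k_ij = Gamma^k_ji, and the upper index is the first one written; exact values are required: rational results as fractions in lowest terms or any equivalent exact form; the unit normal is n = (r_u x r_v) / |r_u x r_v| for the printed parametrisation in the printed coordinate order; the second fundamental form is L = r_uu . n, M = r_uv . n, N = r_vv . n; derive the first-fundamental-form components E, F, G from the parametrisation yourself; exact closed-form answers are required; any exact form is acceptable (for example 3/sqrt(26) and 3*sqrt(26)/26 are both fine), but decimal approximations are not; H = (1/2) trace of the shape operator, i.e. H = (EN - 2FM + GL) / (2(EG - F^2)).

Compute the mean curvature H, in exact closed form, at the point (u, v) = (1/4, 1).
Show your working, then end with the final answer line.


f = 6, f' = -8/3, f'' = 0, h' = -2, h'' = 0
E = 100/9, F = 0, G = 36; answer radicand W^2 = 100/9
unnormalised second-form numerators: l = 0, m = 0, n = -12; L = l/sqrt(100/9), and similarly M = m/sqrt(W^2), N = n/sqrt(W^2)
H = (E*n - 2*F*m + G*l) / (2*(EG - F^2)*sqrt(W^2)); E*n - 2*F*m + G*l = -400/3, EG - F^2 = 400, so H = (-1/6)/sqrt(100/9)

Answer: H = -1/20


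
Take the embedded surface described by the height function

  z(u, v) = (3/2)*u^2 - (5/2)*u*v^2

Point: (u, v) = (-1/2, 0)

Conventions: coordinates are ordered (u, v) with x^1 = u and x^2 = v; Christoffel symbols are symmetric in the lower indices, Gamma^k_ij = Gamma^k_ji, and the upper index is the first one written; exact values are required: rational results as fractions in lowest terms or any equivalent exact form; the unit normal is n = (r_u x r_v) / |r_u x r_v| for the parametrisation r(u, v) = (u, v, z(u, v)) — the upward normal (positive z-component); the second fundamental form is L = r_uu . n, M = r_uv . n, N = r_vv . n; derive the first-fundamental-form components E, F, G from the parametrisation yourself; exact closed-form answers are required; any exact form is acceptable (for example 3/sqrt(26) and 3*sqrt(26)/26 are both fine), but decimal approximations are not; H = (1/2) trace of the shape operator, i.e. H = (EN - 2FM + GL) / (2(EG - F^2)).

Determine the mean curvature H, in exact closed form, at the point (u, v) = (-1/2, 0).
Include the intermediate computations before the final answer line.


z_u = -3/2, z_v = 0, z_uu = 3, z_uv = 0, z_vv = 5/2
E = 13/4, F = 0, G = 1; answer radicand W^2 = 13/4
unnormalised second-form numerators: l = 3, m = 0, n = 5/2; L = l/sqrt(13/4), and similarly M = m/sqrt(W^2), N = n/sqrt(W^2)
H = (E*n - 2*F*m + G*l) / (2*(EG - F^2)*sqrt(W^2)); E*n - 2*F*m + G*l = 89/8, EG - F^2 = 13/4, so H = (89/52)/sqrt(13/4)

Answer: H = 89*sqrt(13)/338


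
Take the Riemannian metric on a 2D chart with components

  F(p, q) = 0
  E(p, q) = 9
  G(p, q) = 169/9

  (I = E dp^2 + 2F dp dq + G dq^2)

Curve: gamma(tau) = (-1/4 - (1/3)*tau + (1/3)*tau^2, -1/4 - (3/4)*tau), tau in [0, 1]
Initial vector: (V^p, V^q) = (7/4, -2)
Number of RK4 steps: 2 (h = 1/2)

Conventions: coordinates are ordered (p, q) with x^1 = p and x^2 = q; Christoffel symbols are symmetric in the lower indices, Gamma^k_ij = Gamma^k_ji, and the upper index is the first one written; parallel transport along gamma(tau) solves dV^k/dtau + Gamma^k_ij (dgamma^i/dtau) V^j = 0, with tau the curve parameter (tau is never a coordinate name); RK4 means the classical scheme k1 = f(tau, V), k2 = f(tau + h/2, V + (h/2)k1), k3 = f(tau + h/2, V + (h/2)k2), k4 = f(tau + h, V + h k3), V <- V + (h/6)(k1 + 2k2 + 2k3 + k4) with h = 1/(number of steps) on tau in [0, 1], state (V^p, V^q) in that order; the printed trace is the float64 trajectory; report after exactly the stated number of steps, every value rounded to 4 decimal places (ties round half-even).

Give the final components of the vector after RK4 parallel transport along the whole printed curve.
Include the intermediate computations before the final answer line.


gamma'(tau) = (-1/3 + (2/3)*tau, -3/4); f(tau, V)^k = -Gamma^k_ij(gamma(tau)) gamma'^i(tau) V^j; h = 1/2; intermediate values shown to 6 dp
curve data and Christoffel symbols at the stage parameters:
  tau = 0.000000: gamma = (-0.250000, -0.250000), gamma' = (-0.333333, -0.750000); Gamma_ppp = 0.000000, Gamma_ppq = 0.000000, Gamma_pqq = 0.000000, Gamma_qpp = 0.000000, Gamma_qpq = 0.000000, Gamma_qqq = 0.000000
  tau = 0.250000: gamma = (-0.312500, -0.437500), gamma' = (-0.166667, -0.750000); Gamma_ppp = 0.000000, Gamma_ppq = 0.000000, Gamma_pqq = 0.000000, Gamma_qpp = 0.000000, Gamma_qpq = 0.000000, Gamma_qqq = 0.000000
  tau = 0.500000: gamma = (-0.333333, -0.625000), gamma' = (0.000000, -0.750000); Gamma_ppp = 0.000000, Gamma_ppq = 0.000000, Gamma_pqq = 0.000000, Gamma_qpp = 0.000000, Gamma_qpq = 0.000000, Gamma_qqq = 0.000000
  tau = 0.750000: gamma = (-0.312500, -0.812500), gamma' = (0.166667, -0.750000); Gamma_ppp = 0.000000, Gamma_ppq = 0.000000, Gamma_pqq = 0.000000, Gamma_qpp = 0.000000, Gamma_qpq = 0.000000, Gamma_qqq = 0.000000
  tau = 1.000000: gamma = (-0.250000, -1.000000), gamma' = (0.333333, -0.750000); Gamma_ppp = 0.000000, Gamma_ppq = 0.000000, Gamma_pqq = 0.000000, Gamma_qpp = 0.000000, Gamma_qpq = 0.000000, Gamma_qqq = 0.000000
step 0: V^p = 1.7500, V^q = -2.0000
step 1: k1 = (0.000000, 0.000000), k2 = (0.000000, 0.000000), k3 = (0.000000, 0.000000), k4 = (0.000000, 0.000000); V <- V + (h/6)(k1 + 2k2 + 2k3 + k4): V^p = 1.7500, V^q = -2.0000
step 2: k1 = (0.000000, 0.000000), k2 = (0.000000, 0.000000), k3 = (0.000000, 0.000000), k4 = (0.000000, 0.000000); V <- V + (h/6)(k1 + 2k2 + 2k3 + k4): V^p = 1.7500, V^q = -2.0000

Answer: V^p = 1.7500, V^q = -2.0000


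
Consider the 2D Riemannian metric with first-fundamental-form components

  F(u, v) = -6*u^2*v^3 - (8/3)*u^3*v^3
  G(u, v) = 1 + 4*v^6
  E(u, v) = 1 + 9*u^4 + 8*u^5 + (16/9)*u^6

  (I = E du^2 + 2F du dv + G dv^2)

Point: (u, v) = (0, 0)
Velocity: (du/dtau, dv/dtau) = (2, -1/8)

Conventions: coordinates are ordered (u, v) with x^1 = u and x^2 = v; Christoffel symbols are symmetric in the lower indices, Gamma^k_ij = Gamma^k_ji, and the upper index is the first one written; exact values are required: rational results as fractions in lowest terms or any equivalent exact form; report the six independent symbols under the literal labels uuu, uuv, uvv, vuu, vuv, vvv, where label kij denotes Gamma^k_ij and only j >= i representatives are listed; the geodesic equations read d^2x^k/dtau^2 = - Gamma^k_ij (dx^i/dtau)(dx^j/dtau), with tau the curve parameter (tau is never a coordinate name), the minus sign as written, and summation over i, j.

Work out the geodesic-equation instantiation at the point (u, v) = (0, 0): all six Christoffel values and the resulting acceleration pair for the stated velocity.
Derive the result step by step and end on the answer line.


E = 1, F = 0, G = 1 at the point
E_u = 0, E_v = 0, F_u = 0, F_v = 0, G_u = 0, G_v = 0
EG - F^2 = 1;  g^inv = (1) * [[1, 0], [0, 1]]
first-kind symbols [ij,l] = (1/2)(d_i g_jl + d_j g_il - d_l g_ij): [uu,u] = E_u/2 = 0, [uu,v] = F_u - E_v/2 = 0, [uv,u] = E_v/2 = 0, [uv,v] = G_u/2 = 0, [vv,u] = F_v - G_u/2 = 0, [vv,v] = G_v/2 = 0
Gamma^u_ij = (G*[ij,u] - F*[ij,v])/(EG - F^2), Gamma^v_ij = (E*[ij,v] - F*[ij,u])/(EG - F^2)
Gamma_uuu = 0, Gamma_uuv = 0, Gamma_uvv = 0, Gamma_vuu = 0, Gamma_vuv = 0, Gamma_vvv = 0
d^2u/dtau^2 = -(Gamma_uuu*(2)^2 + 2*Gamma_uuv*(2)*(-1/8) + Gamma_uvv*(-1/8)^2) = 0
d^2v/dtau^2 = -(Gamma_vuu*(2)^2 + 2*Gamma_vuv*(2)*(-1/8) + Gamma_vvv*(-1/8)^2) = 0

Answer: Gamma_uuu = 0, Gamma_uuv = 0, Gamma_uvv = 0, Gamma_vuu = 0, Gamma_vuv = 0, Gamma_vvv = 0; accelerations (d^2u/dtau^2, d^2v/dtau^2) = (0, 0)


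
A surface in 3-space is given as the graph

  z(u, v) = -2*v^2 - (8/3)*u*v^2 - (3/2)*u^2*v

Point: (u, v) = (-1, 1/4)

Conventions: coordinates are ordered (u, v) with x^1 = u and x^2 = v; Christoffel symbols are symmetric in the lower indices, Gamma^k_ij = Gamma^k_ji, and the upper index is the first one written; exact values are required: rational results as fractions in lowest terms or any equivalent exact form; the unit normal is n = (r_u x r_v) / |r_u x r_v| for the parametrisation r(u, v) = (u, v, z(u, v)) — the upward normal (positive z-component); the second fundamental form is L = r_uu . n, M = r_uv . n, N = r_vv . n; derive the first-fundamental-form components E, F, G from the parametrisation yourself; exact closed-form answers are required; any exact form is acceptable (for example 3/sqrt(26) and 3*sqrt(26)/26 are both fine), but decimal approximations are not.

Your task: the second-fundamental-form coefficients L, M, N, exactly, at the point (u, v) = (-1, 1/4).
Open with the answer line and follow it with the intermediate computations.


Answer: L = -9*sqrt(389)/389, M = 20*sqrt(389)/389, N = 16*sqrt(389)/389

z_u = 7/12, z_v = -7/6, z_uu = -3/4, z_uv = 5/3, z_vv = 4/3
E = 193/144, F = -49/72, G = 85/36; answer radicand W^2 = 389/144
unnormalised second-form numerators: l = -3/4, m = 5/3, n = 4/3; L = l/sqrt(389/144), and similarly M = m/sqrt(W^2), N = n/sqrt(W^2)


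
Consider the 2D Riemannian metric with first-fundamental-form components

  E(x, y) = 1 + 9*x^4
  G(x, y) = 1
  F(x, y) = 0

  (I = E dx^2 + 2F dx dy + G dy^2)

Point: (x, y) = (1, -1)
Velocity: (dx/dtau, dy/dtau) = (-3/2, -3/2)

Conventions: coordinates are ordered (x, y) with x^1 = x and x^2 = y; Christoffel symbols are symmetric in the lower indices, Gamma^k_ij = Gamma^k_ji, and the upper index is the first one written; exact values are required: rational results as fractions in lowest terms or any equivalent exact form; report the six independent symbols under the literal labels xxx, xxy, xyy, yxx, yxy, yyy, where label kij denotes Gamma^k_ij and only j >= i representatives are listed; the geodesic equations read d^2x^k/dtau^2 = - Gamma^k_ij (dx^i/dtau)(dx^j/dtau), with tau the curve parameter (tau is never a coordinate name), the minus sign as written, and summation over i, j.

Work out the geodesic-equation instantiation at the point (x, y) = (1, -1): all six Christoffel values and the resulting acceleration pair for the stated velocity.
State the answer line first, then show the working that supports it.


Answer: Gamma_xxx = 9/5, Gamma_xxy = 0, Gamma_xyy = 0, Gamma_yxx = 0, Gamma_yxy = 0, Gamma_yyy = 0; accelerations (d^2x/dtau^2, d^2y/dtau^2) = (-81/20, 0)

E = 10, F = 0, G = 1 at the point
E_x = 36, E_y = 0, F_x = 0, F_y = 0, G_x = 0, G_y = 0
EG - F^2 = 10;  g^inv = (1/10) * [[1, 0], [0, 10]]
first-kind symbols [ij,l] = (1/2)(d_i g_jl + d_j g_il - d_l g_ij): [xx,x] = E_x/2 = 18, [xx,y] = F_x - E_y/2 = 0, [xy,x] = E_y/2 = 0, [xy,y] = G_x/2 = 0, [yy,x] = F_y - G_x/2 = 0, [yy,y] = G_y/2 = 0
Gamma^x_ij = (G*[ij,x] - F*[ij,y])/(EG - F^2), Gamma^y_ij = (E*[ij,y] - F*[ij,x])/(EG - F^2)
Gamma_xxx = 9/5, Gamma_xxy = 0, Gamma_xyy = 0, Gamma_yxx = 0, Gamma_yxy = 0, Gamma_yyy = 0
d^2x/dtau^2 = -(Gamma_xxx*(-3/2)^2 + 2*Gamma_xxy*(-3/2)*(-3/2) + Gamma_xyy*(-3/2)^2) = -81/20
d^2y/dtau^2 = -(Gamma_yxx*(-3/2)^2 + 2*Gamma_yxy*(-3/2)*(-3/2) + Gamma_yyy*(-3/2)^2) = 0


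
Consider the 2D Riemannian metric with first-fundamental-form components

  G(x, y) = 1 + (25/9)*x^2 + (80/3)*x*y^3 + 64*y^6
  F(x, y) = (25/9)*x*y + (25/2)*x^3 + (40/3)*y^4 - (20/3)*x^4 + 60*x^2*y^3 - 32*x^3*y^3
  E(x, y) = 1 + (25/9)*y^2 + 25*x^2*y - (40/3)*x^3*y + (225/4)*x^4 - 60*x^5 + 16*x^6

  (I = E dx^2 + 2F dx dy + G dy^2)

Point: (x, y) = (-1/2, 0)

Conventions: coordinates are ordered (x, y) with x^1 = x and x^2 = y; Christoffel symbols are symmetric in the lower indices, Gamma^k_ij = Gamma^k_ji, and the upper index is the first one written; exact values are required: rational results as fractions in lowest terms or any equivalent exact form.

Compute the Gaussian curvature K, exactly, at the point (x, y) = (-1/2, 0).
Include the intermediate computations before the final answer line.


E = 425/64, F = -95/48, G = 61/36, EG - F^2 = 4225/576 at the point
E_x = -399/8, E_y = 95/12, F_x = 305/24, F_y = -25/18, G_x = -25/9, G_y = 0
E_yy = 50/9, F_xy = 25/9, G_xx = 50/9
Using the Brioschi determinant formula for K from the metric derivatives:
M1 = [[-E_yy/2 + F_xy - G_xx/2, E_x/2, F_x - E_y/2], [F_y - G_x/2, E, F], [G_y/2, F, G]] = [[-25/9, -399/16, 35/4], [0, 425/64, -95/48], [0, -95/48, 61/36]]; det M1 = -105625/5184
M2 = [[0, E_y/2, G_x/2], [E_y/2, E, F], [G_x/2, F, G]] = [[0, 95/24, -25/18], [95/24, 425/64, -95/48], [-25/18, -95/48, 61/36]]; det M2 = -91225/5184
det M1 - det M2 = -25/9; K = -25/9 / (4225/576)^2 = -36864/714025

Answer: K = -36864/714025


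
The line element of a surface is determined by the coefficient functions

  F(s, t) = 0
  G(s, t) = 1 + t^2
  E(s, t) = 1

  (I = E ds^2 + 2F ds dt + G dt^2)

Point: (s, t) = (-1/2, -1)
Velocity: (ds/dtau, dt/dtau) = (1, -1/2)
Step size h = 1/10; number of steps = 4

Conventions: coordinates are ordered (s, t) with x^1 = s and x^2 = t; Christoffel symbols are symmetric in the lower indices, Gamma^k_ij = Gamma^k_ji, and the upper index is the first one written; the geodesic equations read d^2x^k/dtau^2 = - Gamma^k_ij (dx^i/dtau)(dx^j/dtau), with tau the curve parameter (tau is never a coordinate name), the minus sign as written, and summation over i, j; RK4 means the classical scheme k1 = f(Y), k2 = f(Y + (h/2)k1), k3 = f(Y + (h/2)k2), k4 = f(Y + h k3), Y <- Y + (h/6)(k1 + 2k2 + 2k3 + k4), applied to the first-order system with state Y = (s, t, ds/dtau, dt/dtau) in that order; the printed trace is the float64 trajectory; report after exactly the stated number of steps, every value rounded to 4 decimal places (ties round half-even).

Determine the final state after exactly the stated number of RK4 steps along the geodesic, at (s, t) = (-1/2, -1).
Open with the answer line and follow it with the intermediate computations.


Answer: s = -0.1000, t = -1.1906, ds/dtau = 1.0000, dt/dtau = -0.4548

f(Y) = (ds/dtau, dt/dtau, -Gamma^s_ij Y'^i Y'^j, -Gamma^t_ij Y'^i Y'^j) with the Gammas evaluated at the stage position; h = 0.100000; intermediate values shown to 6 dp
step 0: s = -0.5000, t = -1.0000, ds/dtau = 1.0000, dt/dtau = -0.5000
step 1:
  k1: at (s, t) = (-0.500000, -1.000000), (ds/dtau, dt/dtau) = (1.000000, -0.500000); Gamma_sss = 0.000000, Gamma_sst = 0.000000, Gamma_stt = 0.000000, Gamma_tss = 0.000000, Gamma_tst = 0.000000, Gamma_ttt = -0.500000; k1 = (1.000000, -0.500000, 0.000000, 0.125000)
  k2: at (s, t) = (-0.450000, -1.025000), (ds/dtau, dt/dtau) = (1.000000, -0.493750); Gamma_sss = 0.000000, Gamma_sst = 0.000000, Gamma_stt = 0.000000, Gamma_tss = 0.000000, Gamma_tst = 0.000000, Gamma_ttt = -0.499848; k2 = (1.000000, -0.493750, 0.000000, 0.121857)
  k3: at (s, t) = (-0.450000, -1.024687), (ds/dtau, dt/dtau) = (1.000000, -0.493907); Gamma_sss = 0.000000, Gamma_sst = 0.000000, Gamma_stt = 0.000000, Gamma_tss = 0.000000, Gamma_tst = 0.000000, Gamma_ttt = -0.499851; k3 = (1.000000, -0.493907, 0.000000, 0.121936)
  k4: at (s, t) = (-0.400000, -1.049391), (ds/dtau, dt/dtau) = (1.000000, -0.487806); Gamma_sss = 0.000000, Gamma_sst = 0.000000, Gamma_stt = 0.000000, Gamma_tss = 0.000000, Gamma_tst = 0.000000, Gamma_ttt = -0.499420; k4 = (1.000000, -0.487806, 0.000000, 0.118839)
  Y <- Y + (h/6)(k1 + 2k2 + 2k3 + k4): s = -0.4000, t = -1.0494, ds/dtau = 1.0000, dt/dtau = -0.4878
step 2:
  k1: at (s, t) = (-0.400000, -1.049385), (ds/dtau, dt/dtau) = (1.000000, -0.487810); Gamma_sss = 0.000000, Gamma_sst = 0.000000, Gamma_stt = 0.000000, Gamma_tss = 0.000000, Gamma_tst = 0.000000, Gamma_ttt = -0.499420; k1 = (1.000000, -0.487810, 0.000000, 0.118841)
  k2: at (s, t) = (-0.350000, -1.073776), (ds/dtau, dt/dtau) = (1.000000, -0.481868); Gamma_sss = 0.000000, Gamma_sst = 0.000000, Gamma_stt = 0.000000, Gamma_tss = 0.000000, Gamma_tst = 0.000000, Gamma_ttt = -0.498736; k2 = (1.000000, -0.481868, 0.000000, 0.115805)
  k3: at (s, t) = (-0.350000, -1.073479), (ds/dtau, dt/dtau) = (1.000000, -0.482019); Gamma_sss = 0.000000, Gamma_sst = 0.000000, Gamma_stt = 0.000000, Gamma_tss = 0.000000, Gamma_tst = 0.000000, Gamma_ttt = -0.498746; k3 = (1.000000, -0.482019, 0.000000, 0.115880)
  k4: at (s, t) = (-0.300000, -1.097587), (ds/dtau, dt/dtau) = (1.000000, -0.476222); Gamma_sss = 0.000000, Gamma_sst = 0.000000, Gamma_stt = 0.000000, Gamma_tss = 0.000000, Gamma_tst = 0.000000, Gamma_ttt = -0.497840; k4 = (1.000000, -0.476222, 0.000000, 0.112904)
  Y <- Y + (h/6)(k1 + 2k2 + 2k3 + k4): s = -0.3000, t = -1.0976, ds/dtau = 1.0000, dt/dtau = -0.4762
step 3:
  k1: at (s, t) = (-0.300000, -1.097582), (ds/dtau, dt/dtau) = (1.000000, -0.476224); Gamma_sss = 0.000000, Gamma_sst = 0.000000, Gamma_stt = 0.000000, Gamma_tss = 0.000000, Gamma_tst = 0.000000, Gamma_ttt = -0.497840; k1 = (1.000000, -0.476224, 0.000000, 0.112905)
  k2: at (s, t) = (-0.250000, -1.121393), (ds/dtau, dt/dtau) = (1.000000, -0.470579); Gamma_sss = 0.000000, Gamma_sst = 0.000000, Gamma_stt = 0.000000, Gamma_tss = 0.000000, Gamma_tst = 0.000000, Gamma_ttt = -0.496736; k2 = (1.000000, -0.470579, 0.000000, 0.110000)
  k3: at (s, t) = (-0.250000, -1.121111), (ds/dtau, dt/dtau) = (1.000000, -0.470724); Gamma_sss = 0.000000, Gamma_sst = 0.000000, Gamma_stt = 0.000000, Gamma_tss = 0.000000, Gamma_tst = 0.000000, Gamma_ttt = -0.496750; k3 = (1.000000, -0.470724, 0.000000, 0.110071)
  k4: at (s, t) = (-0.200000, -1.144655), (ds/dtau, dt/dtau) = (1.000000, -0.465217); Gamma_sss = 0.000000, Gamma_sst = 0.000000, Gamma_stt = 0.000000, Gamma_tss = 0.000000, Gamma_tst = 0.000000, Gamma_ttt = -0.495471; k4 = (1.000000, -0.465217, 0.000000, 0.107233)
  Y <- Y + (h/6)(k1 + 2k2 + 2k3 + k4): s = -0.2000, t = -1.1446, ds/dtau = 1.0000, dt/dtau = -0.4652
step 4:
  k1: at (s, t) = (-0.200000, -1.144650), (ds/dtau, dt/dtau) = (1.000000, -0.465220); Gamma_sss = 0.000000, Gamma_sst = 0.000000, Gamma_stt = 0.000000, Gamma_tss = 0.000000, Gamma_tst = 0.000000, Gamma_ttt = -0.495472; k1 = (1.000000, -0.465220, 0.000000, 0.107235)
  k2: at (s, t) = (-0.150000, -1.167911), (ds/dtau, dt/dtau) = (1.000000, -0.459858); Gamma_sss = 0.000000, Gamma_sst = 0.000000, Gamma_stt = 0.000000, Gamma_tss = 0.000000, Gamma_tst = 0.000000, Gamma_ttt = -0.494037; k2 = (1.000000, -0.459858, 0.000000, 0.104474)
  k3: at (s, t) = (-0.150000, -1.167642), (ds/dtau, dt/dtau) = (1.000000, -0.459996); Gamma_sss = 0.000000, Gamma_sst = 0.000000, Gamma_stt = 0.000000, Gamma_tss = 0.000000, Gamma_tst = 0.000000, Gamma_ttt = -0.494054; k3 = (1.000000, -0.459996, 0.000000, 0.104540)
  k4: at (s, t) = (-0.100000, -1.190649), (ds/dtau, dt/dtau) = (1.000000, -0.454766); Gamma_sss = 0.000000, Gamma_sst = 0.000000, Gamma_stt = 0.000000, Gamma_tss = 0.000000, Gamma_tst = 0.000000, Gamma_ttt = -0.492483; k4 = (1.000000, -0.454766, 0.000000, 0.101851)
  Y <- Y + (h/6)(k1 + 2k2 + 2k3 + k4): s = -0.1000, t = -1.1906, ds/dtau = 1.0000, dt/dtau = -0.4548


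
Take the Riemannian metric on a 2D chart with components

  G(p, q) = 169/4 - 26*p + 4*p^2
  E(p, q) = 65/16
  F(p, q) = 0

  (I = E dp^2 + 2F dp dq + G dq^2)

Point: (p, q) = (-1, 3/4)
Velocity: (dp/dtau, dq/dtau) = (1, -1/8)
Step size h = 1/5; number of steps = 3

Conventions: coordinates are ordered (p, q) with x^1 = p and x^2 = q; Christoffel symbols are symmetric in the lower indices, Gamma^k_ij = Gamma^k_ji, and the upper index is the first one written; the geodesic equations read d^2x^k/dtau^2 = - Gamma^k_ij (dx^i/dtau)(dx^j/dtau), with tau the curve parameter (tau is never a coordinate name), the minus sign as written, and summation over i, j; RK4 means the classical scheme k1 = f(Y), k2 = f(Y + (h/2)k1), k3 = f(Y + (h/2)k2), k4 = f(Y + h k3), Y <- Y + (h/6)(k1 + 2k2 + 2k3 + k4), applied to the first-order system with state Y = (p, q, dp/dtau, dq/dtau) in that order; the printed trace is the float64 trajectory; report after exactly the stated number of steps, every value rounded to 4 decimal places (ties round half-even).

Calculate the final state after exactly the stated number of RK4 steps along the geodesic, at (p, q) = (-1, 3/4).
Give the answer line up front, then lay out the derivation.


Answer: p = -0.4137, q = 0.6629, dp/dtau = 0.9508, dq/dtau = -0.1682

f(Y) = (dp/dtau, dq/dtau, -Gamma^p_ij Y'^i Y'^j, -Gamma^q_ij Y'^i Y'^j) with the Gammas evaluated at the stage position; h = 0.200000; intermediate values shown to 6 dp
step 0: p = -1.0000, q = 0.7500, dp/dtau = 1.0000, dq/dtau = -0.1250
step 1:
  k1: at (p, q) = (-1.000000, 0.750000), (dp/dtau, dq/dtau) = (1.000000, -0.125000); Gamma_ppp = 0.000000, Gamma_ppq = 0.000000, Gamma_pqq = 4.184615, Gamma_qpp = 0.000000, Gamma_qpq = -0.235294, Gamma_qqq = 0.000000; k1 = (1.000000, -0.125000, -0.065385, -0.058824)
  k2: at (p, q) = (-0.900000, 0.737500), (dp/dtau, dq/dtau) = (0.993462, -0.130882); Gamma_ppp = 0.000000, Gamma_ppq = 0.000000, Gamma_pqq = 4.086154, Gamma_qpp = 0.000000, Gamma_qpq = -0.240964, Gamma_qqq = 0.000000; k2 = (0.993462, -0.130882, -0.069997, -0.062663)
  k3: at (p, q) = (-0.900654, 0.736912), (dp/dtau, dq/dtau) = (0.993000, -0.131266); Gamma_ppp = 0.000000, Gamma_ppq = 0.000000, Gamma_pqq = 4.086798, Gamma_qpp = 0.000000, Gamma_qpq = -0.240926, Gamma_qqq = 0.000000; k3 = (0.993000, -0.131266, -0.070419, -0.062808)
  k4: at (p, q) = (-0.801400, 0.723747), (dp/dtau, dq/dtau) = (0.985916, -0.137562); Gamma_ppp = 0.000000, Gamma_ppq = 0.000000, Gamma_pqq = 3.989071, Gamma_qpp = 0.000000, Gamma_qpq = -0.246828, Gamma_qqq = 0.000000; k4 = (0.985916, -0.137562, -0.075486, -0.066952)
  Y <- Y + (h/6)(k1 + 2k2 + 2k3 + k4): p = -0.8014, q = 0.7238, dp/dtau = 0.9859, dq/dtau = -0.1376
step 2:
  k1: at (p, q) = (-0.801372, 0.723771), (dp/dtau, dq/dtau) = (0.985943, -0.137557); Gamma_ppp = 0.000000, Gamma_ppq = 0.000000, Gamma_pqq = 3.989043, Gamma_qpp = 0.000000, Gamma_qpq = -0.246830, Gamma_qqq = 0.000000; k1 = (0.985943, -0.137557, -0.075481, -0.066952)
  k2: at (p, q) = (-0.702778, 0.710016), (dp/dtau, dq/dtau) = (0.978395, -0.144252); Gamma_ppp = 0.000000, Gamma_ppq = 0.000000, Gamma_pqq = 3.891966, Gamma_qpp = 0.000000, Gamma_qpq = -0.252987, Gamma_qqq = 0.000000; k2 = (0.978395, -0.144252, -0.080987, -0.071411)
  k3: at (p, q) = (-0.703532, 0.709346), (dp/dtau, dq/dtau) = (0.977845, -0.144698); Gamma_ppp = 0.000000, Gamma_ppq = 0.000000, Gamma_pqq = 3.892709, Gamma_qpp = 0.000000, Gamma_qpq = -0.252938, Gamma_qqq = 0.000000; k3 = (0.977845, -0.144698, -0.081504, -0.071578)
  k4: at (p, q) = (-0.605803, 0.694832), (dp/dtau, dq/dtau) = (0.969642, -0.151873); Gamma_ppp = 0.000000, Gamma_ppq = 0.000000, Gamma_pqq = 3.796483, Gamma_qpp = 0.000000, Gamma_qpq = -0.259349, Gamma_qqq = 0.000000; k4 = (0.969642, -0.151873, -0.087567, -0.076385)
  Y <- Y + (h/6)(k1 + 2k2 + 2k3 + k4): p = -0.6058, q = 0.6949, dp/dtau = 0.9697, dq/dtau = -0.1519
step 3:
  k1: at (p, q) = (-0.605770, 0.694860), (dp/dtau, dq/dtau) = (0.969676, -0.151868); Gamma_ppp = 0.000000, Gamma_ppq = 0.000000, Gamma_pqq = 3.796450, Gamma_qpp = 0.000000, Gamma_qpq = -0.259352, Gamma_qqq = 0.000000; k1 = (0.969676, -0.151868, -0.087561, -0.076386)
  k2: at (p, q) = (-0.508802, 0.679674), (dp/dtau, dq/dtau) = (0.960920, -0.159506); Gamma_ppp = 0.000000, Gamma_ppq = 0.000000, Gamma_pqq = 3.700975, Gamma_qpp = 0.000000, Gamma_qpq = -0.266042, Gamma_qqq = 0.000000; k2 = (0.960920, -0.159506, -0.094161, -0.081554)
  k3: at (p, q) = (-0.509678, 0.678910), (dp/dtau, dq/dtau) = (0.960259, -0.160023); Gamma_ppp = 0.000000, Gamma_ppq = 0.000000, Gamma_pqq = 3.701837, Gamma_qpp = 0.000000, Gamma_qpq = -0.265980, Gamma_qqq = 0.000000; k3 = (0.960259, -0.160023, -0.094794, -0.081743)
  k4: at (p, q) = (-0.413718, 0.662856), (dp/dtau, dq/dtau) = (0.950717, -0.168216); Gamma_ppp = 0.000000, Gamma_ppq = 0.000000, Gamma_pqq = 3.607353, Gamma_qpp = 0.000000, Gamma_qpq = -0.272947, Gamma_qqq = 0.000000; k4 = (0.950717, -0.168216, -0.102076, -0.087303)
  Y <- Y + (h/6)(k1 + 2k2 + 2k3 + k4): p = -0.4137, q = 0.6629, dp/dtau = 0.9508, dq/dtau = -0.1682
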